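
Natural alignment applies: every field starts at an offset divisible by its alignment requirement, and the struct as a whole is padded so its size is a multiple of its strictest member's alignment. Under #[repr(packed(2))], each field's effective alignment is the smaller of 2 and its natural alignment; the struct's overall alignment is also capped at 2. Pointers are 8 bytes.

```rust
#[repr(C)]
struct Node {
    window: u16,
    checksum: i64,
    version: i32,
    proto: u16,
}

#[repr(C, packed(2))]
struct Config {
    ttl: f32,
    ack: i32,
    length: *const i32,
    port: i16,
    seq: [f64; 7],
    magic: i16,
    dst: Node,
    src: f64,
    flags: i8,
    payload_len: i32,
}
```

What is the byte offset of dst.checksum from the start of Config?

84

Node: 0..2  window  (2B, 2-aligned); 2..8  -- padding (6B); 8..16  checksum  (8B, 8-aligned); 16..20  version  (4B, 4-aligned); 20..22  proto  (2B, 2-aligned); 22..24  -- tail padding (2B); sizeof = 24, alignof = 8
0..4  ttl  (4B, 2-aligned)
4..8  ack  (4B, 2-aligned)
8..16  length  (8B, 2-aligned)
16..18  port  (2B, 2-aligned)
18..74  seq  (56B, 2-aligned)
74..76  magic  (2B, 2-aligned)
76..100  dst  (24B, 2-aligned)
within Node: checksum at 8
76 + 8 = 84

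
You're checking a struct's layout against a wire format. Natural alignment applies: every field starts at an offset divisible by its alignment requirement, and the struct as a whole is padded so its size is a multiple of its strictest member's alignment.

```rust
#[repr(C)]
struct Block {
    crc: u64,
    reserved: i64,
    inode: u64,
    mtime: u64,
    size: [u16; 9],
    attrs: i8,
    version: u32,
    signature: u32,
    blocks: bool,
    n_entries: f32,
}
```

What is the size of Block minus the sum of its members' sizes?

@0: crc [8B, align 8] → 8
@8: reserved [8B, align 8] → 16
@16: inode [8B, align 8] → 24
@24: mtime [8B, align 8] → 32
@32: size [18B, align 2] → 50
@50: attrs [1B, align 1] → 51
+1 pad (align 4)
@52: version [4B, align 4] → 56
@56: signature [4B, align 4] → 60
@60: blocks [1B, align 1] → 61
+3 pad (align 4)
@64: n_entries [4B, align 4] → 68
+4 tail pad (align 8)
size 72, align 8
data bytes 64, size 72 → padding 8

8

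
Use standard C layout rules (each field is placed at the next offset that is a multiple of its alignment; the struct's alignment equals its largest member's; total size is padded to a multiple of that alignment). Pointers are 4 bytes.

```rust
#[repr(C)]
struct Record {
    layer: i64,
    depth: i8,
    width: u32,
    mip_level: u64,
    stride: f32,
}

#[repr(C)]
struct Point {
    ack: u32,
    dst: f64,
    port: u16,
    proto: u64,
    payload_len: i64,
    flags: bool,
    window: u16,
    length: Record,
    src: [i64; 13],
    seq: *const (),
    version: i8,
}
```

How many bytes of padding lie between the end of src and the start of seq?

Record: @0: layer [8B, align 8] → 8; @8: depth [1B, align 1] → 9; +3 pad (align 4); @12: width [4B, align 4] → 16; @16: mip_level [8B, align 8] → 24; @24: stride [4B, align 4] → 28; +4 tail pad (align 8); size 32, align 8
@0: ack [4B, align 4] → 4
+4 pad (align 8)
@8: dst [8B, align 8] → 16
@16: port [2B, align 2] → 18
+6 pad (align 8)
@24: proto [8B, align 8] → 32
@32: payload_len [8B, align 8] → 40
@40: flags [1B, align 1] → 41
+1 pad (align 2)
@42: window [2B, align 2] → 44
+4 pad (align 8)
@48: length [32B, align 8] → 80
@80: src [104B, align 8] → 184
@184: seq [4B, align 4] → 188

0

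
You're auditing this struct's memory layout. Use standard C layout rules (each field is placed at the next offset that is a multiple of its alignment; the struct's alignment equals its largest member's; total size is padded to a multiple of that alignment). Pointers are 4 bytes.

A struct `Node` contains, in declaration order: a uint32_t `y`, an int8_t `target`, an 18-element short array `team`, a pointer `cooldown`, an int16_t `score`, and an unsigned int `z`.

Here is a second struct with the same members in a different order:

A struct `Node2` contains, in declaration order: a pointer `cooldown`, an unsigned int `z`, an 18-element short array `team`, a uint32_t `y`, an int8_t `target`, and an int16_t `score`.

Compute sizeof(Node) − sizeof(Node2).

4

y at 0 (size 4, align 4) → ends 4
target at 4 (size 1, align 1) → ends 5
pad 1 to align 2 for team
team at 6 (size 36, align 2) → ends 42
pad 2 to align 4 for cooldown
cooldown at 44 (size 4, align 4) → ends 48
score at 48 (size 2, align 2) → ends 50
pad 2 to align 4 for z
z at 52 (size 4, align 4) → ends 56
total 56 bytes, alignment 4
— Node2 —
cooldown at 0 (size 4, align 4) → ends 4
z at 4 (size 4, align 4) → ends 8
team at 8 (size 36, align 2) → ends 44
y at 44 (size 4, align 4) → ends 48
target at 48 (size 1, align 1) → ends 49
pad 1 to align 2 for score
score at 50 (size 2, align 2) → ends 52
total 52 bytes, alignment 4
56 − 52 = 4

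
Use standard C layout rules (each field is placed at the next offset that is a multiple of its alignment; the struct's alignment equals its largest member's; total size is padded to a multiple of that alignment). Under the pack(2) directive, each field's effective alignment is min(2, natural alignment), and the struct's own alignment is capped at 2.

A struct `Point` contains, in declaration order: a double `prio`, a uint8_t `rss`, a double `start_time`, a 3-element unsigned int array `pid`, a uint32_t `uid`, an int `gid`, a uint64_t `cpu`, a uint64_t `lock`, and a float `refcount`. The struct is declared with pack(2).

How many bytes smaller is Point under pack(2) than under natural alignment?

natural layout:
  prio at 0 (size 8, align 8) → ends 8
  rss at 8 (size 1, align 1) → ends 9
  pad 7 to align 8 for start_time
  start_time at 16 (size 8, align 8) → ends 24
  pid at 24 (size 12, align 4) → ends 36
  uid at 36 (size 4, align 4) → ends 40
  gid at 40 (size 4, align 4) → ends 44
  pad 4 to align 8 for cpu
  cpu at 48 (size 8, align 8) → ends 56
  lock at 56 (size 8, align 8) → ends 64
  refcount at 64 (size 4, align 4) → ends 68
  tail pad 4 to reach multiple of 8
  total 72 bytes, alignment 8
packed(2) layout:
  prio at 0 (size 8, align 2) → ends 8
  rss at 8 (size 1, align 1) → ends 9
  pad 1 to align 2 for start_time
  start_time at 10 (size 8, align 2) → ends 18
  pid at 18 (size 12, align 2) → ends 30
  uid at 30 (size 4, align 2) → ends 34
  gid at 34 (size 4, align 2) → ends 38
  cpu at 38 (size 8, align 2) → ends 46
  lock at 46 (size 8, align 2) → ends 54
  refcount at 54 (size 4, align 2) → ends 58
  total 58 bytes, alignment 2
72 − 58 = 14

14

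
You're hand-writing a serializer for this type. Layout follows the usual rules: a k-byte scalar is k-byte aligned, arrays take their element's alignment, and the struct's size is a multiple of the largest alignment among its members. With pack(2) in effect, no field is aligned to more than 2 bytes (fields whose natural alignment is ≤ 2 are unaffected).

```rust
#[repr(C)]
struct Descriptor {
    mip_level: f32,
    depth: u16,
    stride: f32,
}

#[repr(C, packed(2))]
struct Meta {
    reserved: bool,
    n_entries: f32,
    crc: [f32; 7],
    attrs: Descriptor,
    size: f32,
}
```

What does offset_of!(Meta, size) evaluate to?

46

Descriptor: 0..4  mip_level  (4B, 4-aligned); 4..6  depth  (2B, 2-aligned); 6..8  -- padding (2B); 8..12  stride  (4B, 4-aligned); sizeof = 12, alignof = 4
0..1  reserved  (1B, 1-aligned)
1..2  -- padding (1B)
2..6  n_entries  (4B, 2-aligned)
6..34  crc  (28B, 2-aligned)
34..46  attrs  (12B, 2-aligned)
46..50  size  (4B, 2-aligned)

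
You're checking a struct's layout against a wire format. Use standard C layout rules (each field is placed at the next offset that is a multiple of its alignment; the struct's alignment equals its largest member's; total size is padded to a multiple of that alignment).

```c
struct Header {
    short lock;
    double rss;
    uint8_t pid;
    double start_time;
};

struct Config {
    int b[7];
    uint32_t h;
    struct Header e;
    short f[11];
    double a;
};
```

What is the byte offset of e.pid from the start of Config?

48

Header: 0..2  lock  (2B, 2-aligned); 2..8  -- padding (6B); 8..16  rss  (8B, 8-aligned); 16..17  pid  (1B, 1-aligned); 17..24  -- padding (7B); 24..32  start_time  (8B, 8-aligned); sizeof = 32, alignof = 8
0..28  b  (28B, 4-aligned)
28..32  h  (4B, 4-aligned)
32..64  e  (32B, 8-aligned)
within Header: pid at 16
32 + 16 = 48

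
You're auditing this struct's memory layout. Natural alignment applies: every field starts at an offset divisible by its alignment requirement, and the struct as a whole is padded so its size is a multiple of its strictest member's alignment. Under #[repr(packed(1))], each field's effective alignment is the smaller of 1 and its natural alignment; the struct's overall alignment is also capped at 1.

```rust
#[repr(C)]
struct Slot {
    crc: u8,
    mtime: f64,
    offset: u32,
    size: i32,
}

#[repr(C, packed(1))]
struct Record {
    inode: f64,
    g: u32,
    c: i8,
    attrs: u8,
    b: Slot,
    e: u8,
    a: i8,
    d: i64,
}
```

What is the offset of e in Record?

38

Slot: crc at 0 (size 1, align 1) → ends 1; pad 7 to align 8 for mtime; mtime at 8 (size 8, align 8) → ends 16; offset at 16 (size 4, align 4) → ends 20; size at 20 (size 4, align 4) → ends 24; total 24 bytes, alignment 8
inode at 0 (size 8, align 1) → ends 8
g at 8 (size 4, align 1) → ends 12
c at 12 (size 1, align 1) → ends 13
attrs at 13 (size 1, align 1) → ends 14
b at 14 (size 24, align 1) → ends 38
e at 38 (size 1, align 1) → ends 39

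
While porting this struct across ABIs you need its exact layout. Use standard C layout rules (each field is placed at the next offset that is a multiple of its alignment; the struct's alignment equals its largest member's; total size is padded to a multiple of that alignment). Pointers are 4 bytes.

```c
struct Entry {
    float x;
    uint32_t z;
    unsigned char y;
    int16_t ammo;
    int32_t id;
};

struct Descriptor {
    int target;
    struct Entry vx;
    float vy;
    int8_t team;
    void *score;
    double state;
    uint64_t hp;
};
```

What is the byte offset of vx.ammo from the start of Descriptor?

14

Entry: x at 0 (size 4, align 4) → ends 4; z at 4 (size 4, align 4) → ends 8; y at 8 (size 1, align 1) → ends 9; pad 1 to align 2 for ammo; ammo at 10 (size 2, align 2) → ends 12; id at 12 (size 4, align 4) → ends 16; total 16 bytes, alignment 4
target at 0 (size 4, align 4) → ends 4
vx at 4 (size 16, align 4) → ends 20
within Entry: ammo at 10
4 + 10 = 14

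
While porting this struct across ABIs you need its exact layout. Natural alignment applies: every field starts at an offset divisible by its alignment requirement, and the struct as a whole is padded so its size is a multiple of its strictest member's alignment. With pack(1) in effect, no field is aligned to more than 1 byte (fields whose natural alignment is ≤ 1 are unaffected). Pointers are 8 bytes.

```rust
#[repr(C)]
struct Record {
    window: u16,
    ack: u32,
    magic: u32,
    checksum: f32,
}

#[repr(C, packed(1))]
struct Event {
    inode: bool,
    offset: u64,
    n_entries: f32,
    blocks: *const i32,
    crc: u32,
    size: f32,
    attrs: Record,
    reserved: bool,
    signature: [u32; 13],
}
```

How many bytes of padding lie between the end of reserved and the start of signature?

0

Record: @0: window [2B, align 2] → 2; +2 pad (align 4); @4: ack [4B, align 4] → 8; @8: magic [4B, align 4] → 12; @12: checksum [4B, align 4] → 16; size 16, align 4
@0: inode [1B, align 1] → 1
@1: offset [8B, align 1] → 9
@9: n_entries [4B, align 1] → 13
@13: blocks [8B, align 1] → 21
@21: crc [4B, align 1] → 25
@25: size [4B, align 1] → 29
@29: attrs [16B, align 1] → 45
@45: reserved [1B, align 1] → 46
@46: signature [52B, align 1] → 98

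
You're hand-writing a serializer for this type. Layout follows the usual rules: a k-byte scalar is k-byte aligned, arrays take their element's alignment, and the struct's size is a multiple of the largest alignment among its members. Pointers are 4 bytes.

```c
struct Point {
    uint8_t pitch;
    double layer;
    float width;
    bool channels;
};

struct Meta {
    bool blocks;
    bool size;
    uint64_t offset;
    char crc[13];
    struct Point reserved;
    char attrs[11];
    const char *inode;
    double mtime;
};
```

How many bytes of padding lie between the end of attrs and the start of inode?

1

Point: pitch at 0 (size 1, align 1) → ends 1; pad 7 to align 8 for layer; layer at 8 (size 8, align 8) → ends 16; width at 16 (size 4, align 4) → ends 20; channels at 20 (size 1, align 1) → ends 21; tail pad 3 to reach multiple of 8; total 24 bytes, alignment 8
blocks at 0 (size 1, align 1) → ends 1
size at 1 (size 1, align 1) → ends 2
pad 6 to align 8 for offset
offset at 8 (size 8, align 8) → ends 16
crc at 16 (size 13, align 1) → ends 29
pad 3 to align 8 for reserved
reserved at 32 (size 24, align 8) → ends 56
attrs at 56 (size 11, align 1) → ends 67
pad 1 to align 4 for inode
inode at 68 (size 4, align 4) → ends 72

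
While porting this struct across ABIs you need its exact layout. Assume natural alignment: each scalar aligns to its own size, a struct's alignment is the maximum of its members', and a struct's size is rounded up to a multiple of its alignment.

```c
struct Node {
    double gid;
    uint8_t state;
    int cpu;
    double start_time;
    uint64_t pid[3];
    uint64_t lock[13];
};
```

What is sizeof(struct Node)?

152

gid at 0 (size 8, align 8) → ends 8
state at 8 (size 1, align 1) → ends 9
pad 3 to align 4 for cpu
cpu at 12 (size 4, align 4) → ends 16
start_time at 16 (size 8, align 8) → ends 24
pid at 24 (size 24, align 8) → ends 48
lock at 48 (size 104, align 8) → ends 152
total 152 bytes, alignment 8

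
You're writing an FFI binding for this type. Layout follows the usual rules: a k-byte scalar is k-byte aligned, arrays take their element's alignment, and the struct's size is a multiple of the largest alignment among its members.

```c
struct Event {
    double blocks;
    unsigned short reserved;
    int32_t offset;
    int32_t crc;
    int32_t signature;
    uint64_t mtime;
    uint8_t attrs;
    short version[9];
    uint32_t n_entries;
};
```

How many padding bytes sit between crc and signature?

0..8  blocks  (8B, 8-aligned)
8..10  reserved  (2B, 2-aligned)
10..12  -- padding (2B)
12..16  offset  (4B, 4-aligned)
16..20  crc  (4B, 4-aligned)
20..24  signature  (4B, 4-aligned)

0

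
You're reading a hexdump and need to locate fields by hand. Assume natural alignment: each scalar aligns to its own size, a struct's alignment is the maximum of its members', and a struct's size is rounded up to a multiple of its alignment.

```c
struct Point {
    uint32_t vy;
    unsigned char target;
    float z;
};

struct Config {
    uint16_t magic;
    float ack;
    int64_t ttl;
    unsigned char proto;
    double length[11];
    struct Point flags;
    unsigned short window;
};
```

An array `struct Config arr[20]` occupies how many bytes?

Point: vy at 0 (size 4, align 4) → ends 4; target at 4 (size 1, align 1) → ends 5; pad 3 to align 4 for z; z at 8 (size 4, align 4) → ends 12; total 12 bytes, alignment 4
magic at 0 (size 2, align 2) → ends 2
pad 2 to align 4 for ack
ack at 4 (size 4, align 4) → ends 8
ttl at 8 (size 8, align 8) → ends 16
proto at 16 (size 1, align 1) → ends 17
pad 7 to align 8 for length
length at 24 (size 88, align 8) → ends 112
flags at 112 (size 12, align 4) → ends 124
window at 124 (size 2, align 2) → ends 126
tail pad 2 to reach multiple of 8
total 128 bytes, alignment 8
array of 20: 20 × 128 = 2560

2560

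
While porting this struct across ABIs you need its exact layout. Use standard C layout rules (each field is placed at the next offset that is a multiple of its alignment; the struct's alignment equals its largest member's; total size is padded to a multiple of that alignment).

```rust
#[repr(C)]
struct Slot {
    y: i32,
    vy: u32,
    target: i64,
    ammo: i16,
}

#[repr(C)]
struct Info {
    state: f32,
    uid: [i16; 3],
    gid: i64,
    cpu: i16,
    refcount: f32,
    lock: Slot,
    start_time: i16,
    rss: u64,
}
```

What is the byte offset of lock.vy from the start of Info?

36

Slot: @0: y [4B, align 4] → 4; @4: vy [4B, align 4] → 8; @8: target [8B, align 8] → 16; @16: ammo [2B, align 2] → 18; +6 tail pad (align 8); size 24, align 8
@0: state [4B, align 4] → 4
@4: uid [6B, align 2] → 10
+6 pad (align 8)
@16: gid [8B, align 8] → 24
@24: cpu [2B, align 2] → 26
+2 pad (align 4)
@28: refcount [4B, align 4] → 32
@32: lock [24B, align 8] → 56
within Slot: vy at 4
32 + 4 = 36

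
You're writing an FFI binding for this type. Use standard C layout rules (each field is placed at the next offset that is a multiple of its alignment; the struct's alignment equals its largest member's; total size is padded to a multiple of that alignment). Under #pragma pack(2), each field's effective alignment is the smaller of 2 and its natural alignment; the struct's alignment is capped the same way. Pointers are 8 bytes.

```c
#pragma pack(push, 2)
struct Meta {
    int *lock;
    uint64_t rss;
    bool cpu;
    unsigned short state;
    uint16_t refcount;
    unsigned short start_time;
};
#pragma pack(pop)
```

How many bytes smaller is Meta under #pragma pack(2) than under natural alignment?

natural layout:
  lock at 0 (size 8, align 8) → ends 8
  rss at 8 (size 8, align 8) → ends 16
  cpu at 16 (size 1, align 1) → ends 17
  pad 1 to align 2 for state
  state at 18 (size 2, align 2) → ends 20
  refcount at 20 (size 2, align 2) → ends 22
  start_time at 22 (size 2, align 2) → ends 24
  total 24 bytes, alignment 8
packed(2) layout:
  lock at 0 (size 8, align 2) → ends 8
  rss at 8 (size 8, align 2) → ends 16
  cpu at 16 (size 1, align 1) → ends 17
  pad 1 to align 2 for state
  state at 18 (size 2, align 2) → ends 20
  refcount at 20 (size 2, align 2) → ends 22
  start_time at 22 (size 2, align 2) → ends 24
  total 24 bytes, alignment 2
24 − 24 = 0

0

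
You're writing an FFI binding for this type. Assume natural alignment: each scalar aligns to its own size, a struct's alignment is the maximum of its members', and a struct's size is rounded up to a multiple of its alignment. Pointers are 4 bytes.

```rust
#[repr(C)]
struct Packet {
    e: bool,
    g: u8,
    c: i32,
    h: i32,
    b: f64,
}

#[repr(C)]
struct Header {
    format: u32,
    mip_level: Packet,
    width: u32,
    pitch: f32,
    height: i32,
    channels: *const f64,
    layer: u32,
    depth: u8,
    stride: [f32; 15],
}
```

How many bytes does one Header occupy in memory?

120 bytes

Packet: e at 0 (size 1, align 1) → ends 1; g at 1 (size 1, align 1) → ends 2; pad 2 to align 4 for c; c at 4 (size 4, align 4) → ends 8; h at 8 (size 4, align 4) → ends 12; pad 4 to align 8 for b; b at 16 (size 8, align 8) → ends 24; total 24 bytes, alignment 8
format at 0 (size 4, align 4) → ends 4
pad 4 to align 8 for mip_level
mip_level at 8 (size 24, align 8) → ends 32
width at 32 (size 4, align 4) → ends 36
pitch at 36 (size 4, align 4) → ends 40
height at 40 (size 4, align 4) → ends 44
channels at 44 (size 4, align 4) → ends 48
layer at 48 (size 4, align 4) → ends 52
depth at 52 (size 1, align 1) → ends 53
pad 3 to align 4 for stride
stride at 56 (size 60, align 4) → ends 116
tail pad 4 to reach multiple of 8
total 120 bytes, alignment 8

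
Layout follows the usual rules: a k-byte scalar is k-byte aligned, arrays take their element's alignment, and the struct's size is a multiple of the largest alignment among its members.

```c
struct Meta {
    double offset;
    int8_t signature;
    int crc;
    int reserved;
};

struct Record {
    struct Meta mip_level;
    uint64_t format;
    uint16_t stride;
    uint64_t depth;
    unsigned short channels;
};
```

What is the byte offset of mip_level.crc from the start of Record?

Meta: offset at 0 (size 8, align 8) → ends 8; signature at 8 (size 1, align 1) → ends 9; pad 3 to align 4 for crc; crc at 12 (size 4, align 4) → ends 16; reserved at 16 (size 4, align 4) → ends 20; tail pad 4 to reach multiple of 8; total 24 bytes, alignment 8
mip_level at 0 (size 24, align 8) → ends 24
within Meta: crc at 12
0 + 12 = 12

12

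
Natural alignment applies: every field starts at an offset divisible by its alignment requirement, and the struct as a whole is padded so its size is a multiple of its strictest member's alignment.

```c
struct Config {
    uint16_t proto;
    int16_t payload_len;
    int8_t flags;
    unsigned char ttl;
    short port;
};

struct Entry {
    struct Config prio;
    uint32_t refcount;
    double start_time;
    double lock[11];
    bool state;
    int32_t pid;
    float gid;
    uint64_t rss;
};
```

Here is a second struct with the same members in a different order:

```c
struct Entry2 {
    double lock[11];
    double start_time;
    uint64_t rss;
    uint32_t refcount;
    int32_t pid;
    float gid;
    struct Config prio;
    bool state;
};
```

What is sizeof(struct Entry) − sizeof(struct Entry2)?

Config: @0: proto [2B, align 2] → 2; @2: payload_len [2B, align 2] → 4; @4: flags [1B, align 1] → 5; @5: ttl [1B, align 1] → 6; @6: port [2B, align 2] → 8; size 8, align 2
@0: prio [8B, align 2] → 8
@8: refcount [4B, align 4] → 12
+4 pad (align 8)
@16: start_time [8B, align 8] → 24
@24: lock [88B, align 8] → 112
@112: state [1B, align 1] → 113
+3 pad (align 4)
@116: pid [4B, align 4] → 120
@120: gid [4B, align 4] → 124
+4 pad (align 8)
@128: rss [8B, align 8] → 136
size 136, align 8
— Entry2 —
@0: lock [88B, align 8] → 88
@88: start_time [8B, align 8] → 96
@96: rss [8B, align 8] → 104
@104: refcount [4B, align 4] → 108
@108: pid [4B, align 4] → 112
@112: gid [4B, align 4] → 116
@116: prio [8B, align 2] → 124
@124: state [1B, align 1] → 125
+3 tail pad (align 8)
size 128, align 8
136 − 128 = 8

8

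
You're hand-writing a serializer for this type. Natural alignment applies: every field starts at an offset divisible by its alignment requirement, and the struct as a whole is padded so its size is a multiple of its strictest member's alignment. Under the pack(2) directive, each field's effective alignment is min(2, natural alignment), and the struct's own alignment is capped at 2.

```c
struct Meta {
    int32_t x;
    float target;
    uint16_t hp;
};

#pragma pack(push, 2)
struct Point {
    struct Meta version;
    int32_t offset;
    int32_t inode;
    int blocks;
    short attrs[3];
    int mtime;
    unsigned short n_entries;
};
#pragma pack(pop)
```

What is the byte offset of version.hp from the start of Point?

Meta: @0: x [4B, align 4] → 4; @4: target [4B, align 4] → 8; @8: hp [2B, align 2] → 10; +2 tail pad (align 4); size 12, align 4
@0: version [12B, align 2] → 12
within Meta: hp at 8
0 + 8 = 8

8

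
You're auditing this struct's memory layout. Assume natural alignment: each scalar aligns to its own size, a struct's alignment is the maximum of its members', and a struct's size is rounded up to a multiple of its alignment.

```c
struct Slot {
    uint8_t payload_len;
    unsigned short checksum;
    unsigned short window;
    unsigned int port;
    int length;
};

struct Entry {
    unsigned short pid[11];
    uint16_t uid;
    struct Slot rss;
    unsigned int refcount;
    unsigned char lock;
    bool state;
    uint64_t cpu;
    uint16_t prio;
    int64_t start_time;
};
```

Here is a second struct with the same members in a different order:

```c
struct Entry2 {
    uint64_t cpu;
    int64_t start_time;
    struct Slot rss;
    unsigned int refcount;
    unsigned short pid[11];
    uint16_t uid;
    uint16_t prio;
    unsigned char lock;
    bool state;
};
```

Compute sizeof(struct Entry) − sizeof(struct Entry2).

8

Slot: payload_len at 0 (size 1, align 1) → ends 1; pad 1 to align 2 for checksum; checksum at 2 (size 2, align 2) → ends 4; window at 4 (size 2, align 2) → ends 6; pad 2 to align 4 for port; port at 8 (size 4, align 4) → ends 12; length at 12 (size 4, align 4) → ends 16; total 16 bytes, alignment 4
pid at 0 (size 22, align 2) → ends 22
uid at 22 (size 2, align 2) → ends 24
rss at 24 (size 16, align 4) → ends 40
refcount at 40 (size 4, align 4) → ends 44
lock at 44 (size 1, align 1) → ends 45
state at 45 (size 1, align 1) → ends 46
pad 2 to align 8 for cpu
cpu at 48 (size 8, align 8) → ends 56
prio at 56 (size 2, align 2) → ends 58
pad 6 to align 8 for start_time
start_time at 64 (size 8, align 8) → ends 72
total 72 bytes, alignment 8
— Entry2 —
cpu at 0 (size 8, align 8) → ends 8
start_time at 8 (size 8, align 8) → ends 16
rss at 16 (size 16, align 4) → ends 32
refcount at 32 (size 4, align 4) → ends 36
pid at 36 (size 22, align 2) → ends 58
uid at 58 (size 2, align 2) → ends 60
prio at 60 (size 2, align 2) → ends 62
lock at 62 (size 1, align 1) → ends 63
state at 63 (size 1, align 1) → ends 64
total 64 bytes, alignment 8
72 − 64 = 8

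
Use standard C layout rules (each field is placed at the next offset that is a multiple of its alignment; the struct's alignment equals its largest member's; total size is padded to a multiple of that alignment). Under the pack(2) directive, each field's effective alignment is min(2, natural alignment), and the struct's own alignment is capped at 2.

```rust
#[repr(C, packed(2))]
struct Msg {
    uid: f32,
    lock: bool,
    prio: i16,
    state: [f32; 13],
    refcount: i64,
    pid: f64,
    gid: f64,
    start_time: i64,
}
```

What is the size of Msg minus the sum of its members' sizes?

1

0..4  uid  (4B, 2-aligned)
4..5  lock  (1B, 1-aligned)
5..6  -- padding (1B)
6..8  prio  (2B, 2-aligned)
8..60  state  (52B, 2-aligned)
60..68  refcount  (8B, 2-aligned)
68..76  pid  (8B, 2-aligned)
76..84  gid  (8B, 2-aligned)
84..92  start_time  (8B, 2-aligned)
sizeof = 92, alignof = 2
data bytes 91, size 92 → padding 1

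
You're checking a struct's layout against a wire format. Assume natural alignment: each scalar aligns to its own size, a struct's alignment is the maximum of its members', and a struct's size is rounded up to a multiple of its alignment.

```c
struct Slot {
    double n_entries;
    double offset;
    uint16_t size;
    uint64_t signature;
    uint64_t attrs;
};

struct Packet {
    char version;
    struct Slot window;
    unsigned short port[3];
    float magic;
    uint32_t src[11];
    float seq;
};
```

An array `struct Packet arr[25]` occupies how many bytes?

Slot: @0: n_entries [8B, align 8] → 8; @8: offset [8B, align 8] → 16; @16: size [2B, align 2] → 18; +6 pad (align 8); @24: signature [8B, align 8] → 32; @32: attrs [8B, align 8] → 40; size 40, align 8
@0: version [1B, align 1] → 1
+7 pad (align 8)
@8: window [40B, align 8] → 48
@48: port [6B, align 2] → 54
+2 pad (align 4)
@56: magic [4B, align 4] → 60
@60: src [44B, align 4] → 104
@104: seq [4B, align 4] → 108
+4 tail pad (align 8)
size 112, align 8
array of 25: 25 × 112 = 2800

2800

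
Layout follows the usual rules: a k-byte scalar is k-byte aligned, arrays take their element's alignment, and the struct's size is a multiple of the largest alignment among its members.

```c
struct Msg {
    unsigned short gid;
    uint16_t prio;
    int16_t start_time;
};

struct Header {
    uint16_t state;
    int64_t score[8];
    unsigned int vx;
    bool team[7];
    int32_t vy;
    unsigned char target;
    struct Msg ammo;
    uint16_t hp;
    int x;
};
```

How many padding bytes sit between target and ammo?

Msg: 0..2  gid  (2B, 2-aligned); 2..4  prio  (2B, 2-aligned); 4..6  start_time  (2B, 2-aligned); sizeof = 6, alignof = 2
0..2  state  (2B, 2-aligned)
2..8  -- padding (6B)
8..72  score  (64B, 8-aligned)
72..76  vx  (4B, 4-aligned)
76..83  team  (7B, 1-aligned)
83..84  -- padding (1B)
84..88  vy  (4B, 4-aligned)
88..89  target  (1B, 1-aligned)
89..90  -- padding (1B)
90..96  ammo  (6B, 2-aligned)

1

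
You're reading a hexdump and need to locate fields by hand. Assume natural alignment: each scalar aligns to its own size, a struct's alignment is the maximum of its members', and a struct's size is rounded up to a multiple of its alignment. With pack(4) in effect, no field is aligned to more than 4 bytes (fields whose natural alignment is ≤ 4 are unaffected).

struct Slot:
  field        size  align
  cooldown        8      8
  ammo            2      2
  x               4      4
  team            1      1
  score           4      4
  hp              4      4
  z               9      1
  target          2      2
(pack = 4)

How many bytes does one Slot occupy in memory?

@0: cooldown [8B, align 4] → 8
@8: ammo [2B, align 2] → 10
+2 pad (align 4)
@12: x [4B, align 4] → 16
@16: team [1B, align 1] → 17
+3 pad (align 4)
@20: score [4B, align 4] → 24
@24: hp [4B, align 4] → 28
@28: z [9B, align 1] → 37
+1 pad (align 2)
@38: target [2B, align 2] → 40
size 40, align 4

40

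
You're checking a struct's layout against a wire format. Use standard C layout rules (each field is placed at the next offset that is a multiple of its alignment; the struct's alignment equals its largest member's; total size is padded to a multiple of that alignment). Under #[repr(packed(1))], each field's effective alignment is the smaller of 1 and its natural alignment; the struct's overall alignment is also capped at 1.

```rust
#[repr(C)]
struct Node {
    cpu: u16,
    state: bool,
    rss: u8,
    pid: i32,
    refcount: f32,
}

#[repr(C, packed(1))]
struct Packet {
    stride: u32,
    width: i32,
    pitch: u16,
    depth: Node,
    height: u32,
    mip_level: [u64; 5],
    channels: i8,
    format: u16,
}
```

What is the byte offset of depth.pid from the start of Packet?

Node: cpu at 0 (size 2, align 2) → ends 2; state at 2 (size 1, align 1) → ends 3; rss at 3 (size 1, align 1) → ends 4; pid at 4 (size 4, align 4) → ends 8; refcount at 8 (size 4, align 4) → ends 12; total 12 bytes, alignment 4
stride at 0 (size 4, align 1) → ends 4
width at 4 (size 4, align 1) → ends 8
pitch at 8 (size 2, align 1) → ends 10
depth at 10 (size 12, align 1) → ends 22
within Node: pid at 4
10 + 4 = 14

14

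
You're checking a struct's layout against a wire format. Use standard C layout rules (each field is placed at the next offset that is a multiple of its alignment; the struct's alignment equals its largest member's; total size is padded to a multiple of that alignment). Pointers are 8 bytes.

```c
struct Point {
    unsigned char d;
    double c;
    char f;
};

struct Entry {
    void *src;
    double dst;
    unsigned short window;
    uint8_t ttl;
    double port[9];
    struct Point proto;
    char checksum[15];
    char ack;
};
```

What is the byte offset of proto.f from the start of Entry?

Point: @0: d [1B, align 1] → 1; +7 pad (align 8); @8: c [8B, align 8] → 16; @16: f [1B, align 1] → 17; +7 tail pad (align 8); size 24, align 8
@0: src [8B, align 8] → 8
@8: dst [8B, align 8] → 16
@16: window [2B, align 2] → 18
@18: ttl [1B, align 1] → 19
+5 pad (align 8)
@24: port [72B, align 8] → 96
@96: proto [24B, align 8] → 120
within Point: f at 16
96 + 16 = 112

112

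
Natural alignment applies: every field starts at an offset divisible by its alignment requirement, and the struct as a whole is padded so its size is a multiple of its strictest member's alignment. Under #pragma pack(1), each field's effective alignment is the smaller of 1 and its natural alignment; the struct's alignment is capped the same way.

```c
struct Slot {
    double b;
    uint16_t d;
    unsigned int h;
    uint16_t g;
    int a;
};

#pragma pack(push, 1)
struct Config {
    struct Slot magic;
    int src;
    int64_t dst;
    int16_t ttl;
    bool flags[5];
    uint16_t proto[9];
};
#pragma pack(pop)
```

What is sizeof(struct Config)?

61

Slot: b at 0 (size 8, align 8) → ends 8; d at 8 (size 2, align 2) → ends 10; pad 2 to align 4 for h; h at 12 (size 4, align 4) → ends 16; g at 16 (size 2, align 2) → ends 18; pad 2 to align 4 for a; a at 20 (size 4, align 4) → ends 24; total 24 bytes, alignment 8
magic at 0 (size 24, align 1) → ends 24
src at 24 (size 4, align 1) → ends 28
dst at 28 (size 8, align 1) → ends 36
ttl at 36 (size 2, align 1) → ends 38
flags at 38 (size 5, align 1) → ends 43
proto at 43 (size 18, align 1) → ends 61
total 61 bytes, alignment 1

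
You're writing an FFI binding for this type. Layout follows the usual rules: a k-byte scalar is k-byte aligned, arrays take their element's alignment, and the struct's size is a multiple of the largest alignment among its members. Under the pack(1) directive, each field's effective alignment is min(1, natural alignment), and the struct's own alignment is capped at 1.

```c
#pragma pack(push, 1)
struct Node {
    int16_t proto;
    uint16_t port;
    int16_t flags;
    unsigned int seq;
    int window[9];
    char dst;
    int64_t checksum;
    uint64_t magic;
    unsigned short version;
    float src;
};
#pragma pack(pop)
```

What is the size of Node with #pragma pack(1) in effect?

69

0..2  proto  (2B, 1-aligned)
2..4  port  (2B, 1-aligned)
4..6  flags  (2B, 1-aligned)
6..10  seq  (4B, 1-aligned)
10..46  window  (36B, 1-aligned)
46..47  dst  (1B, 1-aligned)
47..55  checksum  (8B, 1-aligned)
55..63  magic  (8B, 1-aligned)
63..65  version  (2B, 1-aligned)
65..69  src  (4B, 1-aligned)
sizeof = 69, alignof = 1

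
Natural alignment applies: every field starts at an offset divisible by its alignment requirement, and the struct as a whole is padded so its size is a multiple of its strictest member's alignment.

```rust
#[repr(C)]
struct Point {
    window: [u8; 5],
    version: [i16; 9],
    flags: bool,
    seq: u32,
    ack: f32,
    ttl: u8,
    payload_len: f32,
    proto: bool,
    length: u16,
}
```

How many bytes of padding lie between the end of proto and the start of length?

1

0..5  window  (5B, 1-aligned)
5..6  -- padding (1B)
6..24  version  (18B, 2-aligned)
24..25  flags  (1B, 1-aligned)
25..28  -- padding (3B)
28..32  seq  (4B, 4-aligned)
32..36  ack  (4B, 4-aligned)
36..37  ttl  (1B, 1-aligned)
37..40  -- padding (3B)
40..44  payload_len  (4B, 4-aligned)
44..45  proto  (1B, 1-aligned)
45..46  -- padding (1B)
46..48  length  (2B, 2-aligned)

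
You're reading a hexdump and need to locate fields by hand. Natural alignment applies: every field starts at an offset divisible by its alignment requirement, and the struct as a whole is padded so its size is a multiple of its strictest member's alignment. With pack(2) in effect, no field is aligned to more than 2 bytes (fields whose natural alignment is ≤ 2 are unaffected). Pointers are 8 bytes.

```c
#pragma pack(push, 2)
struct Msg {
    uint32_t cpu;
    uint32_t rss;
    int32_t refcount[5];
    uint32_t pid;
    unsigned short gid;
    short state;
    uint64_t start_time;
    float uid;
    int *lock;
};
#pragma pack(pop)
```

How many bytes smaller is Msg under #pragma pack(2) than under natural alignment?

8

natural layout:
  cpu at 0 (size 4, align 4) → ends 4
  rss at 4 (size 4, align 4) → ends 8
  refcount at 8 (size 20, align 4) → ends 28
  pid at 28 (size 4, align 4) → ends 32
  gid at 32 (size 2, align 2) → ends 34
  state at 34 (size 2, align 2) → ends 36
  pad 4 to align 8 for start_time
  start_time at 40 (size 8, align 8) → ends 48
  uid at 48 (size 4, align 4) → ends 52
  pad 4 to align 8 for lock
  lock at 56 (size 8, align 8) → ends 64
  total 64 bytes, alignment 8
packed(2) layout:
  cpu at 0 (size 4, align 2) → ends 4
  rss at 4 (size 4, align 2) → ends 8
  refcount at 8 (size 20, align 2) → ends 28
  pid at 28 (size 4, align 2) → ends 32
  gid at 32 (size 2, align 2) → ends 34
  state at 34 (size 2, align 2) → ends 36
  start_time at 36 (size 8, align 2) → ends 44
  uid at 44 (size 4, align 2) → ends 48
  lock at 48 (size 8, align 2) → ends 56
  total 56 bytes, alignment 2
64 − 56 = 8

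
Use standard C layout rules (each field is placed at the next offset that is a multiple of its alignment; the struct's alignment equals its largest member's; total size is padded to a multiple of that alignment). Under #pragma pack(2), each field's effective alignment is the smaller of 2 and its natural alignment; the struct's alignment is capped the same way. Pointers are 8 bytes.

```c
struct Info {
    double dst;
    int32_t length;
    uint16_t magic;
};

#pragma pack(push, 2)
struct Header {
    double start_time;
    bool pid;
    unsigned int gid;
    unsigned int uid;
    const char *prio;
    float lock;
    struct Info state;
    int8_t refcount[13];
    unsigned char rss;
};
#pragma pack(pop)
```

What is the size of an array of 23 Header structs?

Info: @0: dst [8B, align 8] → 8; @8: length [4B, align 4] → 12; @12: magic [2B, align 2] → 14; +2 tail pad (align 8); size 16, align 8
@0: start_time [8B, align 2] → 8
@8: pid [1B, align 1] → 9
+1 pad (align 2)
@10: gid [4B, align 2] → 14
@14: uid [4B, align 2] → 18
@18: prio [8B, align 2] → 26
@26: lock [4B, align 2] → 30
@30: state [16B, align 2] → 46
@46: refcount [13B, align 1] → 59
@59: rss [1B, align 1] → 60
size 60, align 2
array of 23: 23 × 60 = 1380

1380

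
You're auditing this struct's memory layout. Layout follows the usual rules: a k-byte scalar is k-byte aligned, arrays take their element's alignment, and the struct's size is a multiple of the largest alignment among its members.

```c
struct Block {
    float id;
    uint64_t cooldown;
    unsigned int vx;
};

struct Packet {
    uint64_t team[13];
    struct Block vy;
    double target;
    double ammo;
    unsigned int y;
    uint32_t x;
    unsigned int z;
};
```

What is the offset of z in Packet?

152

Block: 0..4  id  (4B, 4-aligned); 4..8  -- padding (4B); 8..16  cooldown  (8B, 8-aligned); 16..20  vx  (4B, 4-aligned); 20..24  -- tail padding (4B); sizeof = 24, alignof = 8
0..104  team  (104B, 8-aligned)
104..128  vy  (24B, 8-aligned)
128..136  target  (8B, 8-aligned)
136..144  ammo  (8B, 8-aligned)
144..148  y  (4B, 4-aligned)
148..152  x  (4B, 4-aligned)
152..156  z  (4B, 4-aligned)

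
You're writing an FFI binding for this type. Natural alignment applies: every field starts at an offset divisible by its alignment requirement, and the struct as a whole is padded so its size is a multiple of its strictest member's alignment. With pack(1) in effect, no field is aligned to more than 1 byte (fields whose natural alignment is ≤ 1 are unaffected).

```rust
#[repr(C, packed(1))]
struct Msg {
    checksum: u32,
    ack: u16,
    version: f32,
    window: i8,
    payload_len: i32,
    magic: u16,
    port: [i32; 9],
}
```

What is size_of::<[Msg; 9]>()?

477

0..4  checksum  (4B, 1-aligned)
4..6  ack  (2B, 1-aligned)
6..10  version  (4B, 1-aligned)
10..11  window  (1B, 1-aligned)
11..15  payload_len  (4B, 1-aligned)
15..17  magic  (2B, 1-aligned)
17..53  port  (36B, 1-aligned)
sizeof = 53, alignof = 1
array of 9: 9 × 53 = 477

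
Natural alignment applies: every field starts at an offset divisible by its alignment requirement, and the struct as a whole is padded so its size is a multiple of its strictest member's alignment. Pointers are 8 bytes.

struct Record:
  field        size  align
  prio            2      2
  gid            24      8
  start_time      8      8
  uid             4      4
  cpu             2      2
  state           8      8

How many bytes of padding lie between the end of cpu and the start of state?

2

0..2  prio  (2B, 2-aligned)
2..8  -- padding (6B)
8..32  gid  (24B, 8-aligned)
32..40  start_time  (8B, 8-aligned)
40..44  uid  (4B, 4-aligned)
44..46  cpu  (2B, 2-aligned)
46..48  -- padding (2B)
48..56  state  (8B, 8-aligned)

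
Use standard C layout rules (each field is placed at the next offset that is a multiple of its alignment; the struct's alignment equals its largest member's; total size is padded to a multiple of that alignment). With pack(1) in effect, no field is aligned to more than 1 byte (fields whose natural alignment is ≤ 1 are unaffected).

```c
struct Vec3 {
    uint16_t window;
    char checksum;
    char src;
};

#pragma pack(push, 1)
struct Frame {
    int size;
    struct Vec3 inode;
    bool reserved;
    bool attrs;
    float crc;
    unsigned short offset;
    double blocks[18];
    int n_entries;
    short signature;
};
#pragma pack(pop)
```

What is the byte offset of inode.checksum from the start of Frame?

6

Vec3: 0..2  window  (2B, 2-aligned); 2..3  checksum  (1B, 1-aligned); 3..4  src  (1B, 1-aligned); sizeof = 4, alignof = 2
0..4  size  (4B, 1-aligned)
4..8  inode  (4B, 1-aligned)
within Vec3: checksum at 2
4 + 2 = 6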